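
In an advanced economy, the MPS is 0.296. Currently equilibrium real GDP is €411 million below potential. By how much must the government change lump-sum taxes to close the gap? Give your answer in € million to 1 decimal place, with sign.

−€172.8 million

MPC = 1 − MPS = 1 − 0.296 = 0.704.
Spending multiplier = 1/(1 − MPC) = 1/(1 − 0.704) = 1/0.296 ≈ 3.378.
Tax multiplier = −c·k = −0.704/0.296 ≈ −2.378. Need ΔY = +€411 million, so ΔT = ΔY/(−c·k) = −(+€411 million) × 0.296 / 0.704 ≈ −€172.8 million.
The government should cut lump-sum taxes by €172.8 million.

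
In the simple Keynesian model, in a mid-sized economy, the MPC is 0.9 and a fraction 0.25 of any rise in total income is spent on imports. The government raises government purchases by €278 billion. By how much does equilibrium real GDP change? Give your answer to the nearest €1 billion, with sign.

Spending multiplier = 1/(1 − c + m) = 1/(1 − 0.9 + 0.25) = 1/0.35 ≈ 2.857.
ΔY = k × ΔG = (+€278 billion) / 0.35 ≈ +€794 billion.

+€794 billion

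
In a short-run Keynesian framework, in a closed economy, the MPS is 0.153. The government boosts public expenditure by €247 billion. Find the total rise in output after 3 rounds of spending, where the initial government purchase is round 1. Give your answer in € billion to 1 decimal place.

€633.4 billion

MPC = 1 − MPS = 1 − 0.153 = 0.847.
Round 1 adds ΔG = €247 billion; each later round is MPC = 0.847 times the previous.
After 3 rounds: 247 + 209.209 + 177.200023 = ΔG·(1 − c^3)/(1 − c) = 247 × (1 − 0.607645423)/0.153 ≈ €633.4 billion.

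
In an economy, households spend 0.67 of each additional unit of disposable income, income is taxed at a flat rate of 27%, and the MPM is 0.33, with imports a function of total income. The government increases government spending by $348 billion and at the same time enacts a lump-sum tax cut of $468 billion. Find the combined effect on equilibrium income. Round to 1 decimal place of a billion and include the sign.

Expenditure multiplier = 1/(1 − c(1−t) + m) = 1/(1 − 0.67×0.73 + 0.33) = 1/0.8409 ≈ 1.189.
ΔG contributes k·ΔG = (+$348 billion) / 0.8409 ≈ +$413.8 billion.
ΔT of −$468 billion changes first-round spending by −c·ΔT = +$313.56 billion, contributing k·(−c·ΔT) = (+$313.56 billion) / 0.8409 ≈ +$372.9 billion.
Net ΔY = k(ΔG − c·ΔT) = (+$661.56 billion) / 0.8409 ≈ +$786.7 billion.

+$786.7 billion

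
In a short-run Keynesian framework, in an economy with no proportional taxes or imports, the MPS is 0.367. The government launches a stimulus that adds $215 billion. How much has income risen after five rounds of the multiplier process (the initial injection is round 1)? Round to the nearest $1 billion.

MPC = 1 − MPS = 1 − 0.367 = 0.633.
Round 1 adds ΔG = $215 billion; each later round is MPC = 0.633 times the previous.
After 5 rounds: 215 + 136.095 + 86.148135 + 54.531769455 + 34.518610065015 = ΔG·(1 − c^5)/(1 − c) = 215 × (1 − 0.101629210098393)/0.367 ≈ $526 billion.

$526 billion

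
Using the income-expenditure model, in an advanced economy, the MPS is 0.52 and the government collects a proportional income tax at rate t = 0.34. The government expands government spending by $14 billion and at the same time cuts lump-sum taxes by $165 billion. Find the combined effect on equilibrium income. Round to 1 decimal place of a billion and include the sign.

MPC = 1 − MPS = 1 − 0.52 = 0.48.
Expenditure multiplier = 1/(1 − c(1−t)) = 1/(1 − 0.48×0.66) = 1/0.6832 ≈ 1.464.
ΔG contributes k·ΔG = (+$14 billion) / 0.6832 ≈ +$20.5 billion.
ΔT of −$165 billion changes first-round spending by −c·ΔT = +$79.2 billion, contributing k·(−c·ΔT) = (+$79.2 billion) / 0.6832 ≈ +$115.9 billion.
Net ΔY = k(ΔG − c·ΔT) = (+$93.2 billion) / 0.6832 ≈ +$136.4 billion.

+$136.4 billion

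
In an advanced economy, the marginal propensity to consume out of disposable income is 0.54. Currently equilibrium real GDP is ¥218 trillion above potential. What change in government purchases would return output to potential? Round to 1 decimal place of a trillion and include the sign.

Spending multiplier = 1/(1 − MPC) = 1/(1 − 0.54) = 1/0.46 ≈ 2.174.
Need ΔY = −¥218 trillion, so ΔG = ΔY/k = (−¥218 trillion) × 0.46 ≈ −¥100.3 trillion.
The government should cut government purchases by ¥100.3 trillion.

−¥100.3 trillion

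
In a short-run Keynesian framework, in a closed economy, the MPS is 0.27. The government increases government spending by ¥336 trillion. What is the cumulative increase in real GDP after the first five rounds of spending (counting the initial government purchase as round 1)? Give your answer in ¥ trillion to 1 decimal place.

¥986.5 trillion

MPC = 1 − MPS = 1 − 0.27 = 0.73.
Round 1 adds ΔG = ¥336 trillion; each later round is MPC = 0.73 times the previous.
After 5 rounds: 336 + 245.28 + 179.0544 + 130.709712 + 95.41808976 = ΔG·(1 − c^5)/(1 − c) = 336 × (1 − 0.2073071593)/0.27 ≈ ¥986.5 trillion.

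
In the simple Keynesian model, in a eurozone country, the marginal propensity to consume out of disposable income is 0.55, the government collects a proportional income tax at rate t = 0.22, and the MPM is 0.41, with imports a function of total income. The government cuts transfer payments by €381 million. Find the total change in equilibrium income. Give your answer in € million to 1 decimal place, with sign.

The transfer change shifts disposable income by −€381 million, so first-round consumption changes by c·ΔTR = 0.55 × (−€381 million) = −€209.55 million.
Expenditure multiplier = 1/(1 − c(1−t) + m) = 1/(1 − 0.55×0.78 + 0.41) = 1/0.981 ≈ 1.019.
The transfer multiplier is c × k ≈ 0.561, so ΔY = k × (c·ΔTR) = (−€209.55 million) / 0.981 ≈ −€213.6 million.

−€213.6 million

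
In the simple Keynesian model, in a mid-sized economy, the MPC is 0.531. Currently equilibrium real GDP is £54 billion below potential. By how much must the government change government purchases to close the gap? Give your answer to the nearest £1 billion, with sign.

+£25 billion

Spending multiplier = 1/(1 − MPC) = 1/(1 − 0.531) = 1/0.469 ≈ 2.132.
Need ΔY = +£54 billion, so ΔG = ΔY/k = (+£54 billion) × 0.469 ≈ +£25 billion.
The government should increase government purchases by £25 billion.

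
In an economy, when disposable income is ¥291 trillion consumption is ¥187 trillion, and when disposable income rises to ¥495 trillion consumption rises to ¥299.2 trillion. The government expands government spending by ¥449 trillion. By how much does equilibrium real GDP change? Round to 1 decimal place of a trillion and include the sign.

+¥997.8 trillion

MPC = ΔC/ΔYd = (299.2 − 187)/(495 − 291) = 112.2/204 = 0.55.
Spending multiplier = 1/(1 − MPC) = 1/(1 − 0.55) = 1/0.45 ≈ 2.222.
ΔY = k × ΔG = (+¥449 trillion) / 0.45 ≈ +¥997.8 trillion.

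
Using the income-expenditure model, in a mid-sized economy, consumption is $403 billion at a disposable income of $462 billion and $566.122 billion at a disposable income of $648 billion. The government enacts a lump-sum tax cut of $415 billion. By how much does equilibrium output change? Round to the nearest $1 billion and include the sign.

MPC = ΔC/ΔYd = (566.122 − 403)/(648 − 462) = 163.122/186 = 0.877.
A lump-sum tax change of −$415 billion shifts disposable income by +$415 billion; first-round consumption changes by −c × ΔT = −0.877 × (−$415 billion) = +$363.955 billion.
Expenditure multiplier = 1/(1 − MPC) = 1/(1 − 0.877) = 1/0.123 ≈ 8.13.
The tax multiplier is −c × k ≈ −7.13, so ΔY = k × (−c·ΔT) = (+$363.955 billion) / 0.123 ≈ +$2,959 billion.

+$2,959 billion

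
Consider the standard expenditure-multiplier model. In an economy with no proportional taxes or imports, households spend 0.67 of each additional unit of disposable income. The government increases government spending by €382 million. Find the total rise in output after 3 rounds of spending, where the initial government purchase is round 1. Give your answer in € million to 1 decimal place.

€809.4 million

Round 1 adds ΔG = €382 million; each later round is MPC = 0.67 times the previous.
After 3 rounds: 382 + 255.94 + 171.4798 = ΔG·(1 − c^3)/(1 − c) = 382 × (1 − 0.300763)/0.33 ≈ €809.4 million.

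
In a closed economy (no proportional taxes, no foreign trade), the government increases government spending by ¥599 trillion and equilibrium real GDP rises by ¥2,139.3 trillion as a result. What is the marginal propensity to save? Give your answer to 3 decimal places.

Implied spending multiplier k = ΔY/ΔG = 2,139.3/599 ≈ 3.5715.
Since k = 1/(1 − MPC), MPC = 1 − 1/k = 1 − ΔG/ΔY = 1 − 599/2,139.3 ≈ 0.720.
MPS = 1 − MPC = 0.280.

0.280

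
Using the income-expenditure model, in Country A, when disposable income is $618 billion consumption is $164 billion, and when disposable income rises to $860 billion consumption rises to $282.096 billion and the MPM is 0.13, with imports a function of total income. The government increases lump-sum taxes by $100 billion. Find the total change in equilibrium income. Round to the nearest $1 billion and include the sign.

MPC = ΔC/ΔYd = (282.096 − 164)/(860 − 618) = 118.096/242 = 0.488.
A lump-sum tax change of +$100 billion shifts disposable income by −$100 billion; first-round consumption changes by −c × ΔT = −0.488 × (+$100 billion) = −$48.8 billion.
Expenditure multiplier = 1/(1 − c + m) = 1/(1 − 0.488 + 0.13) = 1/0.642 ≈ 1.558.
The tax multiplier is −c × k ≈ −0.76, so ΔY = k × (−c·ΔT) = (−$48.8 billion) / 0.642 ≈ −$76 billion.

−$76 billion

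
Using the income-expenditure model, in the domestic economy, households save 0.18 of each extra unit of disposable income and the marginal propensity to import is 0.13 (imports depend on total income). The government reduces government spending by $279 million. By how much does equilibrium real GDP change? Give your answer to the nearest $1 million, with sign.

MPC = 1 − MPS = 1 − 0.18 = 0.82.
Expenditure multiplier = 1/(1 − c + m) = 1/(1 − 0.82 + 0.13) = 1/0.31 ≈ 3.226.
ΔY = k × ΔG = (−$279 million) / 0.31 = −$900 million.

−$900 million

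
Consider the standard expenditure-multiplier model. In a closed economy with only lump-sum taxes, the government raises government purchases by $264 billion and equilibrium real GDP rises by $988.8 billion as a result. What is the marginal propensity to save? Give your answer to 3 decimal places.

0.267

Implied spending multiplier k = ΔY/ΔG = 988.8/264 ≈ 3.7455.
Since k = 1/(1 − MPC), MPC = 1 − 1/k = 1 − ΔG/ΔY = 1 − 264/988.8 ≈ 0.733.
MPS = 1 − MPC = 0.267.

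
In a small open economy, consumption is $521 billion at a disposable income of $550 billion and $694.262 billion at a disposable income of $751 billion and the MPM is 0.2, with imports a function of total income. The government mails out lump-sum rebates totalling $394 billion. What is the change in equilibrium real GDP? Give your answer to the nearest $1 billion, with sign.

MPC = ΔC/ΔYd = (694.262 − 521)/(751 − 550) = 173.262/201 = 0.862.
A lump-sum tax change of −$394 billion shifts disposable income by +$394 billion; first-round consumption changes by −c × ΔT = −0.862 × (−$394 billion) = +$339.628 billion.
Expenditure multiplier = 1/(1 − c + m) = 1/(1 − 0.862 + 0.2) = 1/0.338 ≈ 2.959.
The tax multiplier is −c × k ≈ −2.55, so ΔY = k × (−c·ΔT) = (+$339.628 billion) / 0.338 ≈ +$1,005 billion.

+$1,005 billion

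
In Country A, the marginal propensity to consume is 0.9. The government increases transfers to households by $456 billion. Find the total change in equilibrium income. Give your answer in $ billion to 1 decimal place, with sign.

The transfer change shifts disposable income by +$456 billion, so first-round consumption changes by c·ΔTR = 0.9 × (+$456 billion) = +$410.4 billion.
Expenditure multiplier = 1/(1 − MPC) = 1/(1 − 0.9) = 1/0.1 = 10.
The transfer multiplier is c × k = 9, so ΔY = k × (c·ΔTR) = (+$410.4 billion) / 0.1 = +$4,104 billion.

+$4,104.0 billion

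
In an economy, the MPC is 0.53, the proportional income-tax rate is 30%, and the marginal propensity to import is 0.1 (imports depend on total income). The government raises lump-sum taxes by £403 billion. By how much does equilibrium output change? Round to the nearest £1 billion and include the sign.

A lump-sum tax change of +£403 billion shifts disposable income by −£403 billion; first-round consumption changes by −c × ΔT = −0.53 × (+£403 billion) = −£213.59 billion.
Expenditure multiplier = 1/(1 − c(1−t) + m) = 1/(1 − 0.53×0.7 + 0.1) = 1/0.729 ≈ 1.372.
The tax multiplier is −c × k ≈ −0.727, so ΔY = k × (−c·ΔT) = (−£213.59 billion) / 0.729 ≈ −£293 billion.

−£293 billion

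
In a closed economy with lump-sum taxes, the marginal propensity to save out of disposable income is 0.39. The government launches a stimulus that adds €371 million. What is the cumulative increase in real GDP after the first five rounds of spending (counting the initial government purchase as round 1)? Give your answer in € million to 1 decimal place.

€870.9 million

MPC = 1 − MPS = 1 − 0.39 = 0.61.
Round 1 adds ΔG = €371 million; each later round is MPC = 0.61 times the previous.
After 5 rounds: 371 + 226.31 + 138.0491 + 84.209951 + 51.36807011 = ΔG·(1 − c^5)/(1 − c) = 371 × (1 − 0.0844596301)/0.39 ≈ €870.9 million.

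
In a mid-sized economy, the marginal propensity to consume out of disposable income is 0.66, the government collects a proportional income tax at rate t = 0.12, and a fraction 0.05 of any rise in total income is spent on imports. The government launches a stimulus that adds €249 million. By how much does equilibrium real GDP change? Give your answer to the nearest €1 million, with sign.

Spending multiplier = 1/(1 − c(1−t) + m) = 1/(1 − 0.66×0.88 + 0.05) = 1/0.4692 ≈ 2.131.
ΔY = k × ΔG = (+€249 million) / 0.4692 ≈ +€531 million.

+€531 million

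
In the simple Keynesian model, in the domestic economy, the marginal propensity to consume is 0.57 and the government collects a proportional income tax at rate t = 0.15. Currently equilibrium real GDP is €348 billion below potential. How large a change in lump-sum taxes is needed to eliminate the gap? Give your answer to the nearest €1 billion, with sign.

−€315 billion

Spending multiplier = 1/(1 − c(1−t)) = 1/(1 − 0.57×0.85) = 1/0.5155 ≈ 1.94.
Tax multiplier = −c·k = −0.57/0.5155 ≈ −1.106. Need ΔY = +€348 billion, so ΔT = ΔY/(−c·k) = −(+€348 billion) × 0.5155 / 0.57 ≈ −€315 billion.
The government should cut lump-sum taxes by €315 billion.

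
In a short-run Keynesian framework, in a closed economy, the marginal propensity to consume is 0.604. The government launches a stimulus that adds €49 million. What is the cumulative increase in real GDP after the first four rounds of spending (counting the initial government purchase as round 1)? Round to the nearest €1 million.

Round 1 adds ΔG = €49 million; each later round is MPC = 0.604 times the previous.
After 4 rounds: 49 + 29.596 + 17.875984 + 10.797094336 = ΔG·(1 − c^4)/(1 − c) = 49 × (1 − 0.133090713856)/0.396 ≈ €107 million.

€107 million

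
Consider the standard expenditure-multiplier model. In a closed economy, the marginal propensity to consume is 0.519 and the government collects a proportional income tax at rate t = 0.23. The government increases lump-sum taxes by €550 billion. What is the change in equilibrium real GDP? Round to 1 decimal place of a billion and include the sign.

−€475.5 billion

A lump-sum tax change of +€550 billion shifts disposable income by −€550 billion; first-round consumption changes by −c × ΔT = −0.519 × (+€550 billion) = −€285.45 billion.
Expenditure multiplier = 1/(1 − c(1−t)) = 1/(1 − 0.519×0.77) = 1/0.60037 ≈ 1.666.
The tax multiplier is −c × k ≈ −0.864, so ΔY = k × (−c·ΔT) = (−€285.45 billion) / 0.60037 ≈ −€475.5 billion.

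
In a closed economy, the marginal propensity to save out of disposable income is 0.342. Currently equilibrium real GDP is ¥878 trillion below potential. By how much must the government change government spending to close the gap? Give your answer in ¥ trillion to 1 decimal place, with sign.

MPC = 1 − MPS = 1 − 0.342 = 0.658.
Spending multiplier = 1/(1 − MPC) = 1/(1 − 0.658) = 1/0.342 ≈ 2.924.
Need ΔY = +¥878 trillion, so ΔG = ΔY/k = (+¥878 trillion) × 0.342 ≈ +¥300.3 trillion.
The government should increase government spending by ¥300.3 trillion.

+¥300.3 trillion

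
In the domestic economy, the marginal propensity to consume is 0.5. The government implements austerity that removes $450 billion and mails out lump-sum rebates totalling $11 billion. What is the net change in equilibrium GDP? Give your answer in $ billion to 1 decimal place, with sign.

Expenditure multiplier = 1/(1 − MPC) = 1/(1 − 0.5) = 1/0.5 = 2.
ΔG contributes k·ΔG = (−$450 billion) / 0.5 = −$900 billion.
ΔT of −$11 billion changes first-round spending by −c·ΔT = +$5.5 billion, contributing k·(−c·ΔT) = (+$5.5 billion) / 0.5 = +$11 billion.
Net ΔY = k(ΔG − c·ΔT) = (−$444.5 billion) / 0.5 = −$889 billion.

−$889.0 billion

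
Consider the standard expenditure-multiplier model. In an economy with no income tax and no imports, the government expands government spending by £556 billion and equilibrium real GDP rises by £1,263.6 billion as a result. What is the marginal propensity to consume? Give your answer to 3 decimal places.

Implied spending multiplier k = ΔY/ΔG = 1,263.6/556 ≈ 2.2727.
Since k = 1/(1 − MPC), MPC = 1 − 1/k = 1 − ΔG/ΔY = 1 − 556/1,263.6 ≈ 0.560.

0.560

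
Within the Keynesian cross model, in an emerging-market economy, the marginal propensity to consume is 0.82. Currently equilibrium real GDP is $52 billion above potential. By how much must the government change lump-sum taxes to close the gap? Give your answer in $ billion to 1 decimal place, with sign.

Spending multiplier = 1/(1 − MPC) = 1/(1 − 0.82) = 1/0.18 ≈ 5.556.
Tax multiplier = −c·k = −0.82/0.18 ≈ −4.556. Need ΔY = −$52 billion, so ΔT = ΔY/(−c·k) = −(−$52 billion) × 0.18 / 0.82 ≈ +$11.4 billion.
The government should raise lump-sum taxes by $11.4 billion.

+$11.4 billion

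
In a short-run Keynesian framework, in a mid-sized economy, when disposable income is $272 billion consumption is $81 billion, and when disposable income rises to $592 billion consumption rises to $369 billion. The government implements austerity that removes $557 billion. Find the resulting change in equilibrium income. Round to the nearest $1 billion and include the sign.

MPC = ΔC/ΔYd = (369 − 81)/(592 − 272) = 288/320 = 0.9.
Spending multiplier = 1/(1 − MPC) = 1/(1 − 0.9) = 1/0.1 = 10.
ΔY = k × ΔG = (−$557 billion) / 0.1 = −$5,570 billion.

−$5,570 billion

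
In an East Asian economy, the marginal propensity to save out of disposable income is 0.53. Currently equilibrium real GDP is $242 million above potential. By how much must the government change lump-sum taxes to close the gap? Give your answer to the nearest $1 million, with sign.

MPC = 1 − MPS = 1 − 0.53 = 0.47.
Spending multiplier = 1/(1 − MPC) = 1/(1 − 0.47) = 1/0.53 ≈ 1.887.
Tax multiplier = −c·k = −0.47/0.53 ≈ −0.887. Need ΔY = −$242 million, so ΔT = ΔY/(−c·k) = −(−$242 million) × 0.53 / 0.47 ≈ +$273 million.
The government should raise lump-sum taxes by $273 million.

+$273 million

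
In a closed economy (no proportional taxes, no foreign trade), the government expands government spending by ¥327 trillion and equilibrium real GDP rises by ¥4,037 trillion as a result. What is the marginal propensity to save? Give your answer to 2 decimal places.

Implied spending multiplier k = ΔY/ΔG = 4,037/327 ≈ 12.3456.
Since k = 1/(1 − MPC), MPC = 1 − 1/k = 1 − ΔG/ΔY = 1 − 327/4,037 ≈ 0.92.
MPS = 1 − MPC = 0.08.

0.08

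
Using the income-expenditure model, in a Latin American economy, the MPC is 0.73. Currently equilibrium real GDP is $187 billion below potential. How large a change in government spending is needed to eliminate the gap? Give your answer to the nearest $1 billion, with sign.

+$50 billion

Spending multiplier = 1/(1 − MPC) = 1/(1 − 0.73) = 1/0.27 ≈ 3.704.
Need ΔY = +$187 billion, so ΔG = ΔY/k = (+$187 billion) × 0.27 ≈ +$50 billion.
The government should increase government spending by $50 billion.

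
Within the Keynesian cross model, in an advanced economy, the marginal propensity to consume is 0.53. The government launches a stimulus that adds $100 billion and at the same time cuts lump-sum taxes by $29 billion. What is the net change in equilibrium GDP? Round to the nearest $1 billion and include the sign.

+$245 billion

Expenditure multiplier = 1/(1 − MPC) = 1/(1 − 0.53) = 1/0.47 ≈ 2.128.
ΔG contributes k·ΔG = (+$100 billion) / 0.47 ≈ +$212.8 billion.
ΔT of −$29 billion changes first-round spending by −c·ΔT = +$15.37 billion, contributing k·(−c·ΔT) = (+$15.37 billion) / 0.47 ≈ +$32.7 billion.
Net ΔY = k(ΔG − c·ΔT) = (+$115.37 billion) / 0.47 ≈ +$245 billion.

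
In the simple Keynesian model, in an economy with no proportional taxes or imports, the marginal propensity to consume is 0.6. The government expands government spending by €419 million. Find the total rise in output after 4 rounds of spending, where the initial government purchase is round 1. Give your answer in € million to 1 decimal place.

Round 1 adds ΔG = €419 million; each later round is MPC = 0.6 times the previous.
After 4 rounds: 419 + 251.4 + 150.84 + 90.504 = ΔG·(1 − c^4)/(1 − c) = 419 × (1 − 0.1296)/0.4 ≈ €911.7 million.

€911.7 million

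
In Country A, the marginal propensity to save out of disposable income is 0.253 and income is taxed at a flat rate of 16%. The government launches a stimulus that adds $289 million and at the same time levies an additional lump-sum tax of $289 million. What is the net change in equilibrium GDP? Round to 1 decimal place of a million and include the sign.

+$196.3 million

MPC = 1 − MPS = 1 − 0.253 = 0.747.
Expenditure multiplier = 1/(1 − c(1−t)) = 1/(1 − 0.747×0.84) = 1/0.37252 ≈ 2.684.
ΔG contributes k·ΔG = (+$289 million) / 0.37252 ≈ +$775.8 million.
ΔT of +$289 million changes first-round spending by −c·ΔT = −$215.883 million, contributing k·(−c·ΔT) = (−$215.883 million) / 0.37252 ≈ −$579.5 million.
Net ΔY = k(ΔG − c·ΔT) = (+$73.117 million) / 0.37252 ≈ +$196.3 million.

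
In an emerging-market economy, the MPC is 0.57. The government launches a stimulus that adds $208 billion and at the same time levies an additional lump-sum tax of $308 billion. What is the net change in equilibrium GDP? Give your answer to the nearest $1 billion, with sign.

+$75 billion

Expenditure multiplier = 1/(1 − MPC) = 1/(1 − 0.57) = 1/0.43 ≈ 2.326.
ΔG contributes k·ΔG = (+$208 billion) / 0.43 ≈ +$483.7 billion.
ΔT of +$308 billion changes first-round spending by −c·ΔT = −$175.56 billion, contributing k·(−c·ΔT) = (−$175.56 billion) / 0.43 ≈ −$408.3 billion.
Net ΔY = k(ΔG − c·ΔT) = (+$32.44 billion) / 0.43 ≈ +$75 billion.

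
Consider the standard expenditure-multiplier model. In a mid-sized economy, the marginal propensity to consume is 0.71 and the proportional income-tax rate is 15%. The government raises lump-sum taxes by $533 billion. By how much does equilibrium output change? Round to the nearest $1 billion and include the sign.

−$954 billion

A lump-sum tax change of +$533 billion shifts disposable income by −$533 billion; first-round consumption changes by −c × ΔT = −0.71 × (+$533 billion) = −$378.43 billion.
Expenditure multiplier = 1/(1 − c(1−t)) = 1/(1 − 0.71×0.85) = 1/0.3965 ≈ 2.522.
The tax multiplier is −c × k ≈ −1.791, so ΔY = k × (−c·ΔT) = (−$378.43 billion) / 0.3965 ≈ −$954 billion.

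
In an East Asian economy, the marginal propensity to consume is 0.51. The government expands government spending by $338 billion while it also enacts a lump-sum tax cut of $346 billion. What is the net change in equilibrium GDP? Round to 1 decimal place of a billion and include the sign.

Expenditure multiplier = 1/(1 − MPC) = 1/(1 − 0.51) = 1/0.49 ≈ 2.041.
ΔG contributes k·ΔG = (+$338 billion) / 0.49 ≈ +$689.8 billion.
ΔT of −$346 billion changes first-round spending by −c·ΔT = +$176.46 billion, contributing k·(−c·ΔT) = (+$176.46 billion) / 0.49 ≈ +$360.1 billion.
Net ΔY = k(ΔG − c·ΔT) = (+$514.46 billion) / 0.49 ≈ +$1,049.9 billion.

+$1,049.9 billion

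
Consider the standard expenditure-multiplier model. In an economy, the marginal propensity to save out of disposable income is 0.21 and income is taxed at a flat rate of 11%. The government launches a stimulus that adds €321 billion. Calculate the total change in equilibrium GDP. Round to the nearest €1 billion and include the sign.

MPC = 1 − MPS = 1 − 0.21 = 0.79.
Government-spending multiplier = 1/(1 − c(1−t)) = 1/(1 − 0.79×0.89) = 1/0.2969 ≈ 3.368.
ΔY = k × ΔG = (+€321 billion) / 0.2969 ≈ +€1,081 billion.

+€1,081 billion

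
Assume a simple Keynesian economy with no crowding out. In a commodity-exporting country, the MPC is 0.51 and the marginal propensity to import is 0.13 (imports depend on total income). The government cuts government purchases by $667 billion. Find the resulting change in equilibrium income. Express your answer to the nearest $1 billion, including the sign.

Government-spending multiplier = 1/(1 − c + m) = 1/(1 − 0.51 + 0.13) = 1/0.62 ≈ 1.613.
ΔY = k × ΔG = (−$667 billion) / 0.62 ≈ −$1,076 billion.

−$1,076 billion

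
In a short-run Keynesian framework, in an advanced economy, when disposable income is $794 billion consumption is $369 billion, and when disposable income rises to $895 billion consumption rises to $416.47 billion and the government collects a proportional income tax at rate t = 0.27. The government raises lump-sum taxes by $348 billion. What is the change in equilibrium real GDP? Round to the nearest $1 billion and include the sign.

MPC = ΔC/ΔYd = (416.47 − 369)/(895 − 794) = 47.47/101 = 0.47.
A lump-sum tax change of +$348 billion shifts disposable income by −$348 billion; first-round consumption changes by −c × ΔT = −0.47 × (+$348 billion) = −$163.56 billion.
Expenditure multiplier = 1/(1 − c(1−t)) = 1/(1 − 0.47×0.73) = 1/0.6569 ≈ 1.522.
The tax multiplier is −c × k ≈ −0.715, so ΔY = k × (−c·ΔT) = (−$163.56 billion) / 0.6569 ≈ −$249 billion.

−$249 billion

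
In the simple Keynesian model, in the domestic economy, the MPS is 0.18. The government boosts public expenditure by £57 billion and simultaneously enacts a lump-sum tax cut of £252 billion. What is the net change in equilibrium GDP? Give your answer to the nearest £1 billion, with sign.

+£1,465 billion

MPC = 1 − MPS = 1 − 0.18 = 0.82.
Expenditure multiplier = 1/(1 − MPC) = 1/(1 − 0.82) = 1/0.18 ≈ 5.556.
ΔG contributes k·ΔG = (+£57 billion) / 0.18 ≈ +£316.7 billion.
ΔT of −£252 billion changes first-round spending by −c·ΔT = +£206.64 billion, contributing k·(−c·ΔT) = (+£206.64 billion) / 0.18 = +£1,148 billion.
Net ΔY = k(ΔG − c·ΔT) = (+£263.64 billion) / 0.18 ≈ +£1,465 billion.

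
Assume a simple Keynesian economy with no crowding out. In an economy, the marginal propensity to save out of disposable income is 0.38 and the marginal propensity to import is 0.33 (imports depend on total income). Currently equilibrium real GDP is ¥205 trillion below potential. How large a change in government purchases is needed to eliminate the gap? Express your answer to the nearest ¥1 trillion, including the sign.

+¥146 trillion

MPC = 1 − MPS = 1 − 0.38 = 0.62.
Spending multiplier = 1/(1 − c + m) = 1/(1 − 0.62 + 0.33) = 1/0.71 ≈ 1.408.
Need ΔY = +¥205 trillion, so ΔG = ΔY/k = (+¥205 trillion) × 0.71 ≈ +¥146 trillion.
The government should increase government purchases by ¥146 trillion.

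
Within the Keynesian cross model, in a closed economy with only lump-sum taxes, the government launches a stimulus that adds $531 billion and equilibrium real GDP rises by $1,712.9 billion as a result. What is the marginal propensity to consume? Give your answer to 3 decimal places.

0.690

Implied spending multiplier k = ΔY/ΔG = 1,712.9/531 ≈ 3.2258.
Since k = 1/(1 − MPC), MPC = 1 − 1/k = 1 − ΔG/ΔY = 1 − 531/1,712.9 ≈ 0.690.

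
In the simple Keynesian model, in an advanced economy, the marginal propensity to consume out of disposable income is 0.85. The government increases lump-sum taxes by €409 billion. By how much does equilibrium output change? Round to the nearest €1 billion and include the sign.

−€2,318 billion

A lump-sum tax change of +€409 billion shifts disposable income by −€409 billion; first-round consumption changes by −c × ΔT = −0.85 × (+€409 billion) = −€347.65 billion.
Expenditure multiplier = 1/(1 − MPC) = 1/(1 − 0.85) = 1/0.15 ≈ 6.667.
The tax multiplier is −c × k ≈ −5.667, so ΔY = k × (−c·ΔT) = (−€347.65 billion) / 0.15 ≈ −€2,318 billion.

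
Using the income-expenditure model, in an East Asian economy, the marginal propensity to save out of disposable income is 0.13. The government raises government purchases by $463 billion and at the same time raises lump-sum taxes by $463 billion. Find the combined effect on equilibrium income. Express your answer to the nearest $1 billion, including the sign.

MPC = 1 − MPS = 1 − 0.13 = 0.87.
Expenditure multiplier = 1/(1 − MPC) = 1/(1 − 0.87) = 1/0.13 ≈ 7.692.
ΔG contributes k·ΔG = (+$463 billion) / 0.13 ≈ +$3,561.5 billion.
ΔT of +$463 billion changes first-round spending by −c·ΔT = −$402.81 billion, contributing k·(−c·ΔT) = (−$402.81 billion) / 0.13 ≈ −$3,098.5 billion.
With ΔG = ΔT and no other leakages, the balanced-budget multiplier is 1, so ΔY = ΔG = +$463 billion.

+$463 billion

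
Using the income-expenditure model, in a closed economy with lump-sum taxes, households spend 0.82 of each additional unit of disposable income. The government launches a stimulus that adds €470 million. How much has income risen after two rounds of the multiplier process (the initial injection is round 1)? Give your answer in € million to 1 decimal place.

€855.4 million

Round 1 adds ΔG = €470 million; each later round is MPC = 0.82 times the previous.
After 2 rounds: 470 + 385.4 = ΔG·(1 − c^2)/(1 − c) = 470 × (1 − 0.6724)/0.18 = €855.4 million.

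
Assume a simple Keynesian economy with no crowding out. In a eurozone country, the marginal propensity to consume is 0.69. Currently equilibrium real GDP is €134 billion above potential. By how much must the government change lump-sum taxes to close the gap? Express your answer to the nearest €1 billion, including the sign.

+€60 billion

Spending multiplier = 1/(1 − MPC) = 1/(1 − 0.69) = 1/0.31 ≈ 3.226.
Tax multiplier = −c·k = −0.69/0.31 ≈ −2.226. Need ΔY = −€134 billion, so ΔT = ΔY/(−c·k) = −(−€134 billion) × 0.31 / 0.69 ≈ +€60 billion.
The government should raise lump-sum taxes by €60 billion.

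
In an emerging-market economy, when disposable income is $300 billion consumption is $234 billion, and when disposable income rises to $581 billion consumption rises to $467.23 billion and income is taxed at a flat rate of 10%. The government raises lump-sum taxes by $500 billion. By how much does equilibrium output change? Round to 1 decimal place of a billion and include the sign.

MPC = ΔC/ΔYd = (467.23 − 234)/(581 − 300) = 233.23/281 = 0.83.
A lump-sum tax change of +$500 billion shifts disposable income by −$500 billion; first-round consumption changes by −c × ΔT = −0.83 × (+$500 billion) = −$415 billion.
Expenditure multiplier = 1/(1 − c(1−t)) = 1/(1 − 0.83×0.9) = 1/0.253 ≈ 3.953.
The tax multiplier is −c × k ≈ −3.281, so ΔY = k × (−c·ΔT) = (−$415 billion) / 0.253 ≈ −$1,640.3 billion.

−$1,640.3 billion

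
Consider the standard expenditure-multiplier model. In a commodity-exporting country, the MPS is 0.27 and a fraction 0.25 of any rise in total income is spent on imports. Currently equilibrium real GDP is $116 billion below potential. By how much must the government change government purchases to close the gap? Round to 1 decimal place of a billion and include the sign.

+$60.3 billion

MPC = 1 − MPS = 1 − 0.27 = 0.73.
Spending multiplier = 1/(1 − c + m) = 1/(1 − 0.73 + 0.25) = 1/0.52 ≈ 1.923.
Need ΔY = +$116 billion, so ΔG = ΔY/k = (+$116 billion) × 0.52 ≈ +$60.3 billion.
The government should increase government purchases by $60.3 billion.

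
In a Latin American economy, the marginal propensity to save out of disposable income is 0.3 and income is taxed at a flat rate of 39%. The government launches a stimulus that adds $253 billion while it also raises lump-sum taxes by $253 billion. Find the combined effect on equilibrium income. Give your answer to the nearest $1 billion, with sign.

+$132 billion

MPC = 1 − MPS = 1 − 0.3 = 0.7.
Expenditure multiplier = 1/(1 − c(1−t)) = 1/(1 − 0.7×0.61) = 1/0.573 ≈ 1.745.
ΔG contributes k·ΔG = (+$253 billion) / 0.573 ≈ +$441.5 billion.
ΔT of +$253 billion changes first-round spending by −c·ΔT = −$177.1 billion, contributing k·(−c·ΔT) = (−$177.1 billion) / 0.573 ≈ −$309.1 billion.
Net ΔY = k(ΔG − c·ΔT) = (+$75.9 billion) / 0.573 ≈ +$132 billion.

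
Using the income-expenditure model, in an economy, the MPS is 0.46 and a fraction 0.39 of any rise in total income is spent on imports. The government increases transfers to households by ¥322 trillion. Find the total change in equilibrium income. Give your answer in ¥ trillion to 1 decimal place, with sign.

+¥204.6 trillion

MPC = 1 − MPS = 1 − 0.46 = 0.54.
The transfer change shifts disposable income by +¥322 trillion, so first-round consumption changes by c·ΔTR = 0.54 × (+¥322 trillion) = +¥173.88 trillion.
Expenditure multiplier = 1/(1 − c + m) = 1/(1 − 0.54 + 0.39) = 1/0.85 ≈ 1.176.
The transfer multiplier is c × k ≈ 0.635, so ΔY = k × (c·ΔTR) = (+¥173.88 trillion) / 0.85 ≈ +¥204.6 trillion.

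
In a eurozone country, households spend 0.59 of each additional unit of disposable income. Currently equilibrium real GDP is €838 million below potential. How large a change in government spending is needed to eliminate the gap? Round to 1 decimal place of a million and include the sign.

Spending multiplier = 1/(1 − MPC) = 1/(1 − 0.59) = 1/0.41 ≈ 2.439.
Need ΔY = +€838 million, so ΔG = ΔY/k = (+€838 million) × 0.41 ≈ +€343.6 million.
The government should increase government spending by €343.6 million.

+€343.6 million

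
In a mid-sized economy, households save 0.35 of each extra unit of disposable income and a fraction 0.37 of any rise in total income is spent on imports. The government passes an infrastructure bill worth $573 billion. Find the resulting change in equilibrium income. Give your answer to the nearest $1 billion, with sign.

+$796 billion

MPC = 1 − MPS = 1 − 0.35 = 0.65.
Government-spending multiplier = 1/(1 − c + m) = 1/(1 − 0.65 + 0.37) = 1/0.72 ≈ 1.389.
ΔY = k × ΔG = (+$573 billion) / 0.72 ≈ +$796 billion.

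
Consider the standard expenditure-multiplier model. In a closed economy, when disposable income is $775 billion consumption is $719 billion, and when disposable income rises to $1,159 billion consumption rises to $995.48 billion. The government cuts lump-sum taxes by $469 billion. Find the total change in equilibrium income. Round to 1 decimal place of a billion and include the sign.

+$1,206.0 billion

MPC = ΔC/ΔYd = (995.48 − 719)/(1,159 − 775) = 276.48/384 = 0.72.
A lump-sum tax change of −$469 billion shifts disposable income by +$469 billion; first-round consumption changes by −c × ΔT = −0.72 × (−$469 billion) = +$337.68 billion.
Expenditure multiplier = 1/(1 − MPC) = 1/(1 − 0.72) = 1/0.28 ≈ 3.571.
The tax multiplier is −c × k ≈ −2.571, so ΔY = k × (−c·ΔT) = (+$337.68 billion) / 0.28 = +$1,206 billion.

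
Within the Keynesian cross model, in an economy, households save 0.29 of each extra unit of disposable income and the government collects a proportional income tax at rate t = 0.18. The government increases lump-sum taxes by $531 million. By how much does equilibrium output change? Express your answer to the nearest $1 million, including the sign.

−$902 million

MPC = 1 − MPS = 1 − 0.29 = 0.71.
A lump-sum tax change of +$531 million shifts disposable income by −$531 million; first-round consumption changes by −c × ΔT = −0.71 × (+$531 million) = −$377.01 million.
Expenditure multiplier = 1/(1 − c(1−t)) = 1/(1 − 0.71×0.82) = 1/0.4178 ≈ 2.393.
The tax multiplier is −c × k ≈ −1.699, so ΔY = k × (−c·ΔT) = (−$377.01 million) / 0.4178 ≈ −$902 million.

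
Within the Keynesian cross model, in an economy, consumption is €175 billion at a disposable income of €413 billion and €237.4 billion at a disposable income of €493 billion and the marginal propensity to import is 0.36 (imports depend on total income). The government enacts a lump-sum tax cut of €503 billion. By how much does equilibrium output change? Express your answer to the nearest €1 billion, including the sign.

MPC = ΔC/ΔYd = (237.4 − 175)/(493 − 413) = 62.4/80 = 0.78.
A lump-sum tax change of −€503 billion shifts disposable income by +€503 billion; first-round consumption changes by −c × ΔT = −0.78 × (−€503 billion) = +€392.34 billion.
Expenditure multiplier = 1/(1 − c + m) = 1/(1 − 0.78 + 0.36) = 1/0.58 ≈ 1.724.
The tax multiplier is −c × k ≈ −1.345, so ΔY = k × (−c·ΔT) = (+€392.34 billion) / 0.58 ≈ +€676 billion.

+€676 billion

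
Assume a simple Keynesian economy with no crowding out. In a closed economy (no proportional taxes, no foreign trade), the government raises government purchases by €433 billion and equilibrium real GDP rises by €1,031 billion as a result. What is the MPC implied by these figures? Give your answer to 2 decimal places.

Implied spending multiplier k = ΔY/ΔG = 1,031/433 ≈ 2.3811.
Since k = 1/(1 − MPC), MPC = 1 − 1/k = 1 − ΔG/ΔY = 1 − 433/1,031 ≈ 0.58.

0.58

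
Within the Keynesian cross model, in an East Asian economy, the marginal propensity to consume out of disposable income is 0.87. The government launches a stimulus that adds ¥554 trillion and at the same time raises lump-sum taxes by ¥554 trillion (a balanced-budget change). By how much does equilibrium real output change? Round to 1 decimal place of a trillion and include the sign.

+¥554.0 trillion

Expenditure multiplier = 1/(1 − MPC) = 1/(1 − 0.87) = 1/0.13 ≈ 7.692.
ΔG contributes k·ΔG = (+¥554 trillion) / 0.13 ≈ +¥4,261.5 trillion.
ΔT of +¥554 trillion changes first-round spending by −c·ΔT = −¥481.98 trillion, contributing k·(−c·ΔT) = (−¥481.98 trillion) / 0.13 ≈ −¥3,707.5 trillion.
With ΔG = ΔT and no other leakages, the balanced-budget multiplier is 1, so ΔY = ΔG = +¥554 trillion.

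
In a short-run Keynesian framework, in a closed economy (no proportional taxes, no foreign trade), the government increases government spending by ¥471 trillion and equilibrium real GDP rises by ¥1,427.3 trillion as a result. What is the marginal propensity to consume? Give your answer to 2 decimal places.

Implied spending multiplier k = ΔY/ΔG = 1,427.3/471 ≈ 3.0304.
Since k = 1/(1 − MPC), MPC = 1 − 1/k = 1 − ΔG/ΔY = 1 − 471/1,427.3 ≈ 0.67.

0.67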